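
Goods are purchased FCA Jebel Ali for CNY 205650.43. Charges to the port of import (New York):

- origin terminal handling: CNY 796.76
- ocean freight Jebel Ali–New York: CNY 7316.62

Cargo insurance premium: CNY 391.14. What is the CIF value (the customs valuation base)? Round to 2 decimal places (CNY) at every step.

CIF = FCA price + pre-shipment costs + freight + insurance
CIF = 205650.43 + 796.76 + 7316.62 + 391.14 = 214154.95

CIF value: CNY 214154.95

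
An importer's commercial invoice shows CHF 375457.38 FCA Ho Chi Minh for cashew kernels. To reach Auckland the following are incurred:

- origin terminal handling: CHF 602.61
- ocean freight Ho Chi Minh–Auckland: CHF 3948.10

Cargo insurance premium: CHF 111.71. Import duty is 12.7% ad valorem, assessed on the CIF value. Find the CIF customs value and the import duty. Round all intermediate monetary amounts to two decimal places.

CIF value: CHF 380119.80; import duty: CHF 48275.21

CIF = FCA price + pre-shipment costs + freight + insurance
CIF = 375457.38 + 602.61 + 3948.10 + 111.71 = 380119.80
Import duty = 380119.80 × 12.7% = 48275.21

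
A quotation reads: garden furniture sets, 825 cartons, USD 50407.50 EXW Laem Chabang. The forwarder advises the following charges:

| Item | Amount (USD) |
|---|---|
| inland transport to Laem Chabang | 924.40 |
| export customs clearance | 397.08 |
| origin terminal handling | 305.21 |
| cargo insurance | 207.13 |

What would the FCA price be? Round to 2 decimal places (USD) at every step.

Not relevant to the conversion: origin terminal, insurance — on the buyer under both terms; not part of either seller's price.
From EXW to FCA, the seller additionally bears: inland to port, export clearance.
FCA price = 50407.50 + 924.40 + 397.08 = 51728.98

FCA price: USD 51728.98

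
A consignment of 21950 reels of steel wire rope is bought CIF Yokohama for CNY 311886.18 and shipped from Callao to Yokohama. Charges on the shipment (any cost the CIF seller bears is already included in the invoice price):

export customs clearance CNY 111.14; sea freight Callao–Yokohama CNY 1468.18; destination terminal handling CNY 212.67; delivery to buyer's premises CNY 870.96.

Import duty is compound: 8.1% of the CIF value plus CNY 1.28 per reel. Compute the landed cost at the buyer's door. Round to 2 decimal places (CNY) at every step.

Total landed cost: CNY 366328.59

CIF: the seller pays costs through ocean freight and marine insurance to the destination port.
Already in the invoice (seller's account under CIF): export clearance, freight — exclude.
The CIF price already equals the CIF value: 311886.18
Ad valorem component: 311886.18 × 8.1% = 25262.78
Specific component: 21950 × 1.28 = 28096.00
Import duty = 25262.78 + 28096.00 = 53358.78
Buyer bears: destination terminal 212.67 + delivery 870.96 + duty 53358.78 = 54442.41
Landed cost = invoice 311886.18 + 54442.41 = 366328.59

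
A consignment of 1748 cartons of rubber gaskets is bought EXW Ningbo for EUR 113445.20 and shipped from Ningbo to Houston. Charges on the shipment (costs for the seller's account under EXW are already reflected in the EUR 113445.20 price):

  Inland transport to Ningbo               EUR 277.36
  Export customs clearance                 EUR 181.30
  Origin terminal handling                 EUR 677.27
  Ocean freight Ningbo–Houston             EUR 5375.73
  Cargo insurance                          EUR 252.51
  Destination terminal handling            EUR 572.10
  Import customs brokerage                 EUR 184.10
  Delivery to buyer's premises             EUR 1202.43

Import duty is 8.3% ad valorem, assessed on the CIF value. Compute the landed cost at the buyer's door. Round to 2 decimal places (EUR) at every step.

Total landed cost: EUR 132145.38

EXW: the seller makes goods available at their premises; the buyer bears all onward costs.
CIF value = EXW price + inland to port + export clearance + origin terminal + freight + insurance = 113445.20 + 277.36 + 181.30 + 677.27 + 5375.73 + 252.51 = 120209.37
Import duty = 120209.37 × 8.3% = 9977.38
Buyer bears: inland to port 277.36 + export clearance 181.30 + origin terminal 677.27 + freight 5375.73 + insurance 252.51 + destination terminal 572.10 + brokerage 184.10 + delivery 1202.43 + duty 9977.38 = 18700.18
Landed cost = invoice 113445.20 + 18700.18 = 132145.38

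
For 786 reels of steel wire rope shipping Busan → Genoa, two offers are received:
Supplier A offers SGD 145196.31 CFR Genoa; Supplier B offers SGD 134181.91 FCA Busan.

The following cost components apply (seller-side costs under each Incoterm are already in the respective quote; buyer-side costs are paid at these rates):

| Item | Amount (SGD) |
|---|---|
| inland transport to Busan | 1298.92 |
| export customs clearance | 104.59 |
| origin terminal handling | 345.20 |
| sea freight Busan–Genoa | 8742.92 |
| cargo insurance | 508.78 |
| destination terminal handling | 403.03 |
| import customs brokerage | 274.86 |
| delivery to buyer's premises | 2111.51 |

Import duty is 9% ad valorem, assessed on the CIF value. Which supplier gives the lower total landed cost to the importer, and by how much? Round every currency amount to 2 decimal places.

Supplier A (CFR):
CIF value = CFR price + insurance = 145196.31 + 508.78 = 145705.09
Import duty = 145705.09 × 9% = 13113.46
Buyer bears (A): 508.78 + 403.03 + 274.86 + 2111.51 = 3298.18
Landed cost (A) = invoice 145196.31 + 3298.18 + duty 13113.46 = 161607.95
Supplier B (FCA):
CIF value = FCA price + origin terminal + freight + insurance = 134181.91 + 345.20 + 8742.92 + 508.78 = 143778.81
Import duty = 143778.81 × 9% = 12940.09
Buyer bears (B): 345.20 + 8742.92 + 508.78 + 403.03 + 274.86 + 2111.51 = 12386.30
Landed cost (B) = invoice 134181.91 + 12386.30 + duty 12940.09 = 159508.30
Difference = |161607.95 − 159508.30| = 2099.65

Supplier B is cheaper by SGD 2099.65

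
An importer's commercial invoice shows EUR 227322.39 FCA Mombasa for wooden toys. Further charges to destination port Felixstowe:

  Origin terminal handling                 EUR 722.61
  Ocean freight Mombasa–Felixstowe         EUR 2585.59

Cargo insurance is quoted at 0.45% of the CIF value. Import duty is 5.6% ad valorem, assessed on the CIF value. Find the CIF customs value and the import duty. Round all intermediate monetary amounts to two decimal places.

Let C be the CIF value. C = FCA price + pre-shipment costs + freight + 0.45% × C
C − 0.45% × C = 227322.39 + 722.61 + 2585.59
0.9955 × C = 230630.59
C = 230630.59 / 0.9955 = 231673.12
Insurance premium = 0.45% × 231673.12 = 1042.53
Import duty = 231673.12 × 5.6% = 12973.69

CIF value: EUR 231673.12; import duty: EUR 12973.69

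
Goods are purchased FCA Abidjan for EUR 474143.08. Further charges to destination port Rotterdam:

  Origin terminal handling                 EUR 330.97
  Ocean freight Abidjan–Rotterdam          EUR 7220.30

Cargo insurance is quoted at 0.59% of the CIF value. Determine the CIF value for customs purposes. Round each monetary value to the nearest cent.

Let C be the CIF value. C = FCA price + pre-shipment costs + freight + 0.59% × C
C − 0.59% × C = 474143.08 + 330.97 + 7220.30
0.9941 × C = 481694.35
C = 481694.35 / 0.9941 = 484553.21
Insurance premium = 0.59% × 484553.21 = 2858.86

CIF value: EUR 484553.21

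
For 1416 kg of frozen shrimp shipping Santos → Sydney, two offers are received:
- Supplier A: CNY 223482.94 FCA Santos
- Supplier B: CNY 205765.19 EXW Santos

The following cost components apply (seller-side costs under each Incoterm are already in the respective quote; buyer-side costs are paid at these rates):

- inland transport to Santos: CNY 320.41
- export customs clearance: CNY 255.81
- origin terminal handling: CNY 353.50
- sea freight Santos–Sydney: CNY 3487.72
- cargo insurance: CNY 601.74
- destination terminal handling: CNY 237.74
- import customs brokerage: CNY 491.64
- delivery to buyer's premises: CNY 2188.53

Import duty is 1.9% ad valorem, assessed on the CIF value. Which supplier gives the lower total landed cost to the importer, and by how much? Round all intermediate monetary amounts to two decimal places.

Supplier B is cheaper by CNY 17467.22

Supplier A (FCA):
CIF value = FCA price + origin terminal + freight + insurance = 223482.94 + 353.50 + 3487.72 + 601.74 = 227925.90
Import duty = 227925.90 × 1.9% = 4330.59
Buyer bears (A): 353.50 + 3487.72 + 601.74 + 237.74 + 491.64 + 2188.53 = 7360.87
Landed cost (A) = invoice 223482.94 + 7360.87 + duty 4330.59 = 235174.40
Supplier B (EXW):
CIF value = EXW price + inland to port + export clearance + origin terminal + freight + insurance = 205765.19 + 320.41 + 255.81 + 353.50 + 3487.72 + 601.74 = 210784.37
Import duty = 210784.37 × 1.9% = 4004.90
Buyer bears (B): 320.41 + 255.81 + 353.50 + 3487.72 + 601.74 + 237.74 + 491.64 + 2188.53 = 7937.09
Landed cost (B) = invoice 205765.19 + 7937.09 + duty 4004.90 = 217707.18
Difference = |235174.40 − 217707.18| = 17467.22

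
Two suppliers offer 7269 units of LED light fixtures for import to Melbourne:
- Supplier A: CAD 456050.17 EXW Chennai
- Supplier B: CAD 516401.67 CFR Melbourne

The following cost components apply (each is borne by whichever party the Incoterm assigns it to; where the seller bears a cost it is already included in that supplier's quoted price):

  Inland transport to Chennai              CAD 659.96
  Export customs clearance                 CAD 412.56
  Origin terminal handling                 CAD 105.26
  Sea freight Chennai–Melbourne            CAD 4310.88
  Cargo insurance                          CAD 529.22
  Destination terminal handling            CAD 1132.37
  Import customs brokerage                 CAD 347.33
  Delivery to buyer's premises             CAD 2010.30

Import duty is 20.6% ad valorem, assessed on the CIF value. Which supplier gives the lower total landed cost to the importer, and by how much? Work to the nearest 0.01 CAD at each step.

Supplier A is cheaper by CAD 66164.58

Supplier A (EXW):
CIF value = EXW price + inland to port + export clearance + origin terminal + freight + insurance = 456050.17 + 659.96 + 412.56 + 105.26 + 4310.88 + 529.22 = 462068.05
Import duty = 462068.05 × 20.6% = 95186.02
Buyer bears (A): 659.96 + 412.56 + 105.26 + 4310.88 + 529.22 + 1132.37 + 347.33 + 2010.30 = 9507.88
Landed cost (A) = invoice 456050.17 + 9507.88 + duty 95186.02 = 560744.07
Supplier B (CFR):
CIF value = CFR price + insurance = 516401.67 + 529.22 = 516930.89
Import duty = 516930.89 × 20.6% = 106487.76
Buyer bears (B): 529.22 + 1132.37 + 347.33 + 2010.30 = 4019.22
Landed cost (B) = invoice 516401.67 + 4019.22 + duty 106487.76 = 626908.65
Difference = |560744.07 − 626908.65| = 66164.58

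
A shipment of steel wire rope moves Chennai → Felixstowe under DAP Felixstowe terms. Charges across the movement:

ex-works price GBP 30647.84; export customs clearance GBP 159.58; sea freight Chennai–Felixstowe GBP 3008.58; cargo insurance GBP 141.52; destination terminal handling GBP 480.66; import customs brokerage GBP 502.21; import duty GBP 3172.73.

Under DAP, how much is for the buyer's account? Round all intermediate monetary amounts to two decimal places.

DAP: the seller bears all costs to the named destination except import duty and clearance.
Seller's account: goods 30647.84 + export clearance 159.58 + freight 3008.58 + insurance 141.52 + destination terminal 480.66 = 34438.18
Buyer's account: brokerage 502.21 + duty 3172.73 = 3674.94

Buyer's account: GBP 3674.94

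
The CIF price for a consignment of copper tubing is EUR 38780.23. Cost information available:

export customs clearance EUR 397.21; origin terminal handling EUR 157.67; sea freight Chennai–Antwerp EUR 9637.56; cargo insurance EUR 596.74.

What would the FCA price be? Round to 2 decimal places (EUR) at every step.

Not relevant to the conversion: export clearance — on the seller under both CIF and FCA; already in the CIF price and stays in the FCA price.
From CIF to FCA, the seller no longer bears: origin terminal, freight, insurance.
FCA price = 38780.23 − 157.67 − 9637.56 − 596.74 = 28388.26

FCA price: EUR 28388.26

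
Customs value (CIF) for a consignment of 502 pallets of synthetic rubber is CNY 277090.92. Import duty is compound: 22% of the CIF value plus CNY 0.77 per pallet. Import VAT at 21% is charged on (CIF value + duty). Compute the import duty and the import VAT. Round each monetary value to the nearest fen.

Import duty: CNY 61346.54; import VAT: CNY 71071.87

Ad valorem component: 277090.92 × 22% = 60960.00
Specific component: 502 × 0.77 = 386.54
Import duty = 60960.00 + 386.54 = 61346.54
VAT base = CIF + duty = 277090.92 + 61346.54 = 338437.46
Import VAT = 338437.46 × 21% = 71071.87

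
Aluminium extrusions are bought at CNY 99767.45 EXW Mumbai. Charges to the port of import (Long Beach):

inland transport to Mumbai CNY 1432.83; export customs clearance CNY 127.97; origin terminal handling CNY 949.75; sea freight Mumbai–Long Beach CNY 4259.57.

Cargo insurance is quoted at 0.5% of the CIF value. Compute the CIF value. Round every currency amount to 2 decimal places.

CIF value: CNY 107072.93

Let C be the CIF value. C = EXW price + pre-shipment costs + freight + 0.5% × C
C − 0.5% × C = 99767.45 + 1432.83 + 127.97 + 949.75 + 4259.57
0.995 × C = 106537.57
C = 106537.57 / 0.995 = 107072.93
Insurance premium = 0.5% × 107072.93 = 535.36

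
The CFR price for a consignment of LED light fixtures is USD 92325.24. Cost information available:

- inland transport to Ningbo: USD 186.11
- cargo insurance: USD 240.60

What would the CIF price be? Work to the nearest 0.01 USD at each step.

CIF price: USD 92565.84

Not relevant to the conversion: inland to port — on the seller under both CFR and CIF; already in the CFR price and stays in the CIF price.
From CFR to CIF, the seller additionally bears: insurance.
CIF price = 92325.24 + 240.60 = 92565.84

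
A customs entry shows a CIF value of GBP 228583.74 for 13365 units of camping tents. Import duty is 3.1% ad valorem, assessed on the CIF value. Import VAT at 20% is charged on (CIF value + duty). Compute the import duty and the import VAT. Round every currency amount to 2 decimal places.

Import duty: GBP 7086.10; import VAT: GBP 47133.97

Import duty = 228583.74 × 3.1% = 7086.10
VAT base = CIF + duty = 228583.74 + 7086.10 = 235669.84
Import VAT = 235669.84 × 20% = 47133.97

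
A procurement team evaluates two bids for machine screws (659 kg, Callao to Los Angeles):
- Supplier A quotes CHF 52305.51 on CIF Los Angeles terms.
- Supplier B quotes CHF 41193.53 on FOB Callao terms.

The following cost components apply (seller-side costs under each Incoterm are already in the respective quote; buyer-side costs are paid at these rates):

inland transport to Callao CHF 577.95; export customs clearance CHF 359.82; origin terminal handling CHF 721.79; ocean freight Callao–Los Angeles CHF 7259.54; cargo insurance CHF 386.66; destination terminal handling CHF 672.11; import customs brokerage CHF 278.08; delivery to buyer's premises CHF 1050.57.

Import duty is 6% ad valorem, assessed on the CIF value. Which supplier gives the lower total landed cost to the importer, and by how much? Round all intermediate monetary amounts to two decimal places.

Supplier A (CIF):
The CIF price already equals the CIF value: 52305.51
Import duty = 52305.51 × 6% = 3138.33
Buyer bears (A): 672.11 + 278.08 + 1050.57 = 2000.76
Landed cost (A) = invoice 52305.51 + 2000.76 + duty 3138.33 = 57444.60
Supplier B (FOB):
CIF value = FOB price + freight + insurance = 41193.53 + 7259.54 + 386.66 = 48839.73
Import duty = 48839.73 × 6% = 2930.38
Buyer bears (B): 7259.54 + 386.66 + 672.11 + 278.08 + 1050.57 = 9646.96
Landed cost (B) = invoice 41193.53 + 9646.96 + duty 2930.38 = 53770.87
Difference = |57444.60 − 53770.87| = 3673.73

Supplier B is cheaper by CHF 3673.73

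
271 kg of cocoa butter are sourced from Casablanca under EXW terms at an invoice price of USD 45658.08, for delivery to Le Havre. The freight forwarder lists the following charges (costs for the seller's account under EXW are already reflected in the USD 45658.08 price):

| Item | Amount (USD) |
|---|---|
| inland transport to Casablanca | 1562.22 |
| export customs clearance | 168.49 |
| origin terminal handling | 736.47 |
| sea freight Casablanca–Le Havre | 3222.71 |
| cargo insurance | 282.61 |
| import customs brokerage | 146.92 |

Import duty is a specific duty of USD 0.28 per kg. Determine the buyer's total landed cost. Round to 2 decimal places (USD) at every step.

Total landed cost: USD 51853.38

EXW: the seller makes goods available at their premises; the buyer bears all onward costs.
CIF value = EXW price + inland to port + export clearance + origin terminal + freight + insurance = 45658.08 + 1562.22 + 168.49 + 736.47 + 3222.71 + 282.61 = 51630.58
Import duty = 271 × 0.28 = 75.88
Buyer bears: inland to port 1562.22 + export clearance 168.49 + origin terminal 736.47 + freight 3222.71 + insurance 282.61 + brokerage 146.92 + duty 75.88 = 6195.30
Landed cost = invoice 45658.08 + 6195.30 = 51853.38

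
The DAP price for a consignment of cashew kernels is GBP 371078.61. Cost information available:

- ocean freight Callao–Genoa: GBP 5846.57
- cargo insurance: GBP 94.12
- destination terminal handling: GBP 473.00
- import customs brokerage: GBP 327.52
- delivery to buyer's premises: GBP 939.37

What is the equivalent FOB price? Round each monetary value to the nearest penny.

FOB price: GBP 363725.55

Not relevant to the conversion: brokerage — on the buyer under both terms; not part of either seller's price.
From DAP to FOB, the seller no longer bears: freight, insurance, destination terminal, delivery.
FOB price = 371078.61 − 5846.57 − 94.12 − 473.00 − 939.37 = 363725.55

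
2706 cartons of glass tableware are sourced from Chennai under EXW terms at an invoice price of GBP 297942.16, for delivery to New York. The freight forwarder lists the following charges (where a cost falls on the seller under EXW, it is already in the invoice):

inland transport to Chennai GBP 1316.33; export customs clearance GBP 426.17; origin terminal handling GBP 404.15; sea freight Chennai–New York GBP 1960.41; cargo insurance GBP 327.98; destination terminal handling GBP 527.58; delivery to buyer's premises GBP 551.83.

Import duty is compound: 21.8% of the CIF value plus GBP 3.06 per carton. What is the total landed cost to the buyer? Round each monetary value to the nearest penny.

EXW: the seller makes goods available at their premises; the buyer bears all onward costs.
CIF value = EXW price + inland to port + export clearance + origin terminal + freight + insurance = 297942.16 + 1316.33 + 426.17 + 404.15 + 1960.41 + 327.98 = 302377.20
Ad valorem component: 302377.20 × 21.8% = 65918.23
Specific component: 2706 × 3.06 = 8280.36
Import duty = 65918.23 + 8280.36 = 74198.59
Buyer bears: inland to port 1316.33 + export clearance 426.17 + origin terminal 404.15 + freight 1960.41 + insurance 327.98 + destination terminal 527.58 + delivery 551.83 + duty 74198.59 = 79713.04
Landed cost = invoice 297942.16 + 79713.04 = 377655.20

Total landed cost: GBP 377655.20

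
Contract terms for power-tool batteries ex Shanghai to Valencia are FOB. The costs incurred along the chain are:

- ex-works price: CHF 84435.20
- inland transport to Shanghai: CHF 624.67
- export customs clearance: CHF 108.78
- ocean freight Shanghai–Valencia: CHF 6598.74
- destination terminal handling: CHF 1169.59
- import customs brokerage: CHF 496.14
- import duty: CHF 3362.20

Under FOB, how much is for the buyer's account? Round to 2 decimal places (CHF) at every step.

Buyer's account: CHF 11626.67

FOB: the seller bears costs until goods are on board at the origin port; the buyer bears freight, insurance and all costs thereafter.
Seller's account: goods 84435.20 + inland to port 624.67 + export clearance 108.78 = 85168.65
Buyer's account: freight 6598.74 + destination terminal 1169.59 + brokerage 496.14 + duty 3362.20 = 11626.67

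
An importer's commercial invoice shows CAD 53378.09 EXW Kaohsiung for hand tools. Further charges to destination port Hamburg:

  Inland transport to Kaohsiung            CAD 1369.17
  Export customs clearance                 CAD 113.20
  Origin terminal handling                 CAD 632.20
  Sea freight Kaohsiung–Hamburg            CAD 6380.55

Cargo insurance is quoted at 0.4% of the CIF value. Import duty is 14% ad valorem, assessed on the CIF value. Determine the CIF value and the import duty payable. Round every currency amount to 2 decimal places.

Let C be the CIF value. C = EXW price + pre-shipment costs + freight + 0.4% × C
C − 0.4% × C = 53378.09 + 1369.17 + 113.20 + 632.20 + 6380.55
0.996 × C = 61873.21
C = 61873.21 / 0.996 = 62121.70
Insurance premium = 0.4% × 62121.70 = 248.49
Import duty = 62121.70 × 14% = 8697.04

CIF value: CAD 62121.70; import duty: CAD 8697.04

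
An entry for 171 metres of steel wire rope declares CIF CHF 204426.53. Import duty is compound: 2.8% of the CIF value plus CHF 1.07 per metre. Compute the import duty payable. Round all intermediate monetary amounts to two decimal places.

Import duty: CHF 5906.91

Ad valorem component: 204426.53 × 2.8% = 5723.94
Specific component: 171 × 1.07 = 182.97
Import duty = 5723.94 + 182.97 = 5906.91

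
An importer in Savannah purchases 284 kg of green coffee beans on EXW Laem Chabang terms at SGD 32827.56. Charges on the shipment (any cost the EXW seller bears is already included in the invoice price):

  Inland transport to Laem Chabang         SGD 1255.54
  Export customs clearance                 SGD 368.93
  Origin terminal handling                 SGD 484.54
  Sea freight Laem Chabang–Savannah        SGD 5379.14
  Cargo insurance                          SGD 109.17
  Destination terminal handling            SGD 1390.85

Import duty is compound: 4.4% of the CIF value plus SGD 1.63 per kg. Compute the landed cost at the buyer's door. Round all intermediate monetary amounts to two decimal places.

EXW: the seller makes goods available at their premises; the buyer bears all onward costs.
CIF value = EXW price + inland to port + export clearance + origin terminal + freight + insurance = 32827.56 + 1255.54 + 368.93 + 484.54 + 5379.14 + 109.17 = 40424.88
Ad valorem component: 40424.88 × 4.4% = 1778.69
Specific component: 284 × 1.63 = 462.92
Import duty = 1778.69 + 462.92 = 2241.61
Buyer bears: inland to port 1255.54 + export clearance 368.93 + origin terminal 484.54 + freight 5379.14 + insurance 109.17 + destination terminal 1390.85 + duty 2241.61 = 11229.78
Landed cost = invoice 32827.56 + 11229.78 = 44057.34

Total landed cost: SGD 44057.34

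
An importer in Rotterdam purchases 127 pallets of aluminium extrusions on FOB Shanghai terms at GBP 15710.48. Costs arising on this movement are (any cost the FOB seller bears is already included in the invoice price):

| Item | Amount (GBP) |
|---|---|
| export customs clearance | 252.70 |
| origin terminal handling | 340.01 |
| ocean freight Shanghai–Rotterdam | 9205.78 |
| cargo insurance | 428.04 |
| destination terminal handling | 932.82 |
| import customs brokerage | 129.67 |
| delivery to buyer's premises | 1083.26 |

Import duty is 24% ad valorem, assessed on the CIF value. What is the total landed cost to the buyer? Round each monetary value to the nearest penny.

Total landed cost: GBP 33572.68

FOB: the seller bears costs until goods are on board at the origin port; the buyer bears freight, insurance and all costs thereafter.
Already in the invoice (seller's account under FOB): export clearance, origin terminal — exclude.
CIF value = FOB price + freight + insurance = 15710.48 + 9205.78 + 428.04 = 25344.30
Import duty = 25344.30 × 24% = 6082.63
Buyer bears: freight 9205.78 + insurance 428.04 + destination terminal 932.82 + brokerage 129.67 + delivery 1083.26 + duty 6082.63 = 17862.20
Landed cost = invoice 15710.48 + 17862.20 = 33572.68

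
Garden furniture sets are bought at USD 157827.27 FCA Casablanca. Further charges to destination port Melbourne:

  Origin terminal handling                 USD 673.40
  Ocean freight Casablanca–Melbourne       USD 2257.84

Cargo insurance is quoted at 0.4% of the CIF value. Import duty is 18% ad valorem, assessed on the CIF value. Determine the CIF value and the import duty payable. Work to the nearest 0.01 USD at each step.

CIF value: USD 161404.13; import duty: USD 29052.74

Let C be the CIF value. C = FCA price + pre-shipment costs + freight + 0.4% × C
C − 0.4% × C = 157827.27 + 673.40 + 2257.84
0.996 × C = 160758.51
C = 160758.51 / 0.996 = 161404.13
Insurance premium = 0.4% × 161404.13 = 645.62
Import duty = 161404.13 × 18% = 29052.74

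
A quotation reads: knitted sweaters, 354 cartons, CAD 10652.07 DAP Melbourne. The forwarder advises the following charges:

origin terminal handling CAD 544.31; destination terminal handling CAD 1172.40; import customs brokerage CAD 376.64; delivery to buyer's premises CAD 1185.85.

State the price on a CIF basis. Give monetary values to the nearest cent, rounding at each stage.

CIF price: CAD 8293.82

Not relevant to the conversion: origin terminal — on the seller under both DAP and CIF; already in the DAP price and stays in the CIF price. brokerage — on the buyer under both terms; not part of either seller's price.
From DAP to CIF, the seller no longer bears: destination terminal, delivery.
CIF price = 10652.07 − 1172.40 − 1185.85 = 8293.82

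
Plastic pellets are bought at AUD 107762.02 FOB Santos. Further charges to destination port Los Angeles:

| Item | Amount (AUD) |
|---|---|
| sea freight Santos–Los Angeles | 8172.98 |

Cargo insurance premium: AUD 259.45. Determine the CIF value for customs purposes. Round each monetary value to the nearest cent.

CIF = FOB price + freight + insurance
CIF = 107762.02 + 8172.98 + 259.45 = 116194.45

CIF value: AUD 116194.45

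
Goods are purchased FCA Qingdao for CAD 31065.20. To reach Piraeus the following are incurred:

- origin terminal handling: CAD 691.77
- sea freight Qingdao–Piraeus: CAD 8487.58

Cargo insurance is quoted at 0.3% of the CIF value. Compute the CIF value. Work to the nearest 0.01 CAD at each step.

CIF value: CAD 40365.65

Let C be the CIF value. C = FCA price + pre-shipment costs + freight + 0.3% × C
C − 0.3% × C = 31065.20 + 691.77 + 8487.58
0.997 × C = 40244.55
C = 40244.55 / 0.997 = 40365.65
Insurance premium = 0.3% × 40365.65 = 121.10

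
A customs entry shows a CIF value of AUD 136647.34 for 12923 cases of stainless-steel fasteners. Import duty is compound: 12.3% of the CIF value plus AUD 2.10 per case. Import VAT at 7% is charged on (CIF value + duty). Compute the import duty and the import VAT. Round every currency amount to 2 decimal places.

Import duty: AUD 43945.92; import VAT: AUD 12641.53

Ad valorem component: 136647.34 × 12.3% = 16807.62
Specific component: 12923 × 2.10 = 27138.30
Import duty = 16807.62 + 27138.30 = 43945.92
VAT base = CIF + duty = 136647.34 + 43945.92 = 180593.26
Import VAT = 180593.26 × 7% = 12641.53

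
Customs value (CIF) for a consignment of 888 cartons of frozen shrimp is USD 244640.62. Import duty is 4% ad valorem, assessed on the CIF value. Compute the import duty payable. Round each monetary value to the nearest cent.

Import duty: USD 9785.62

Import duty = 244640.62 × 4% = 9785.62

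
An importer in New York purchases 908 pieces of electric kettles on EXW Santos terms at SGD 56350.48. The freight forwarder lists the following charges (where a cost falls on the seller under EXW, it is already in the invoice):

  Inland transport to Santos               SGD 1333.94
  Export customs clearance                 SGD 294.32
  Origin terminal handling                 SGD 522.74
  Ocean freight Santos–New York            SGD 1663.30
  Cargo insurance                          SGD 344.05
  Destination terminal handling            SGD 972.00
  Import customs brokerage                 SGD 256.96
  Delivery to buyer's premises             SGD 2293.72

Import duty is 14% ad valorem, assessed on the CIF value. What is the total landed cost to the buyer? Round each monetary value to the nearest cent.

Total landed cost: SGD 72502.75

EXW: the seller makes goods available at their premises; the buyer bears all onward costs.
CIF value = EXW price + inland to port + export clearance + origin terminal + freight + insurance = 56350.48 + 1333.94 + 294.32 + 522.74 + 1663.30 + 344.05 = 60508.83
Import duty = 60508.83 × 14% = 8471.24
Buyer bears: inland to port 1333.94 + export clearance 294.32 + origin terminal 522.74 + freight 1663.30 + insurance 344.05 + destination terminal 972.00 + brokerage 256.96 + delivery 2293.72 + duty 8471.24 = 16152.27
Landed cost = invoice 56350.48 + 16152.27 = 72502.75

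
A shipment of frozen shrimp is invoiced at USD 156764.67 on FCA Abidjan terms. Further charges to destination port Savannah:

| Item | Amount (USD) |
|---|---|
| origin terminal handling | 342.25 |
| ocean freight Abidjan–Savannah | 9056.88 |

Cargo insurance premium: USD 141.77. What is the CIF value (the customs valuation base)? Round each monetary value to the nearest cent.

CIF value: USD 166305.57

CIF = FCA price + pre-shipment costs + freight + insurance
CIF = 156764.67 + 342.25 + 9056.88 + 141.77 = 166305.57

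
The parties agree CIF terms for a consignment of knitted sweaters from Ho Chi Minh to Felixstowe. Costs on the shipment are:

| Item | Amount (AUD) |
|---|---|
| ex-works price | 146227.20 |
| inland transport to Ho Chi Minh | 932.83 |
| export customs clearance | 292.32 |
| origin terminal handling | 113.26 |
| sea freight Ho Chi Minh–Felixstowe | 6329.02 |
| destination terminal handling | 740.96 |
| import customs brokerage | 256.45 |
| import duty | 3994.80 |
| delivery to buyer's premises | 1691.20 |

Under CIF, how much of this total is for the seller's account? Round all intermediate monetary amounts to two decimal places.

Seller's account: AUD 153894.63

CIF: the seller pays costs through ocean freight and marine insurance to the destination port.
Seller's account: goods 146227.20 + inland to port 932.83 + export clearance 292.32 + origin terminal 113.26 + freight 6329.02 = 153894.63
Buyer's account: destination terminal 740.96 + brokerage 256.45 + duty 3994.80 + delivery 1691.20 = 6683.41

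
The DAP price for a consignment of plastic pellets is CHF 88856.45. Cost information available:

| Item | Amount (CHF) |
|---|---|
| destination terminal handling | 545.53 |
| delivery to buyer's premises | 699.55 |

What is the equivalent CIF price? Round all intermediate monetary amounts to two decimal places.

From DAP to CIF, the seller no longer bears: destination terminal, delivery.
CIF price = 88856.45 − 545.53 − 699.55 = 87611.37

CIF price: CHF 87611.37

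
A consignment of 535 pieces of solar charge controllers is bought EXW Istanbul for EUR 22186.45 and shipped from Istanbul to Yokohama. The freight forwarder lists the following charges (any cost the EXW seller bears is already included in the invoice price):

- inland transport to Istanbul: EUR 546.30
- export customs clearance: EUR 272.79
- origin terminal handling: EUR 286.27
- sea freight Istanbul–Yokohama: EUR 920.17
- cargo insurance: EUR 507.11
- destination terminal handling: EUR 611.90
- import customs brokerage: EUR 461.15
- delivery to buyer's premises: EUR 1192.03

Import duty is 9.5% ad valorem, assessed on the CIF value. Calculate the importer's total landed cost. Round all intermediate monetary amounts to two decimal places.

EXW: the seller makes goods available at their premises; the buyer bears all onward costs.
CIF value = EXW price + inland to port + export clearance + origin terminal + freight + insurance = 22186.45 + 546.30 + 272.79 + 286.27 + 920.17 + 507.11 = 24719.09
Import duty = 24719.09 × 9.5% = 2348.31
Buyer bears: inland to port 546.30 + export clearance 272.79 + origin terminal 286.27 + freight 920.17 + insurance 507.11 + destination terminal 611.90 + brokerage 461.15 + delivery 1192.03 + duty 2348.31 = 7146.03
Landed cost = invoice 22186.45 + 7146.03 = 29332.48

Total landed cost: EUR 29332.48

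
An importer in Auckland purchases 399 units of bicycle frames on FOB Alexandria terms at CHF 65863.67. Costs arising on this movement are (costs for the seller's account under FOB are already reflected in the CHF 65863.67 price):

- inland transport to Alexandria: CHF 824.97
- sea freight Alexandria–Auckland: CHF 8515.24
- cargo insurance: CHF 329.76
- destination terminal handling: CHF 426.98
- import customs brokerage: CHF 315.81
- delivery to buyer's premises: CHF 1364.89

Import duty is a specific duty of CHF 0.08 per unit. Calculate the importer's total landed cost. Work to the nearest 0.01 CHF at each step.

FOB: the seller bears costs until goods are on board at the origin port; the buyer bears freight, insurance and all costs thereafter.
Already in the invoice (seller's account under FOB): inland to port — exclude.
CIF value = FOB price + freight + insurance = 65863.67 + 8515.24 + 329.76 = 74708.67
Import duty = 399 × 0.08 = 31.92
Buyer bears: freight 8515.24 + insurance 329.76 + destination terminal 426.98 + brokerage 315.81 + delivery 1364.89 + duty 31.92 = 10984.60
Landed cost = invoice 65863.67 + 10984.60 = 76848.27

Total landed cost: CHF 76848.27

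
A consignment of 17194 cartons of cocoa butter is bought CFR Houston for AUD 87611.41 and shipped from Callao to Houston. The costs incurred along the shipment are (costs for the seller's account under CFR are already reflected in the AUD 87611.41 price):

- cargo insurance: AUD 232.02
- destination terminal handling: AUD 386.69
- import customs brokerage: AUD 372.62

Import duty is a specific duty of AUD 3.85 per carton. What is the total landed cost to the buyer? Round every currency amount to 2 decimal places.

CFR: the seller pays costs through ocean freight to the destination port, but not insurance.
CIF value = CFR price + insurance = 87611.41 + 232.02 = 87843.43
Import duty = 17194 × 3.85 = 66196.90
Buyer bears: insurance 232.02 + destination terminal 386.69 + brokerage 372.62 + duty 66196.90 = 67188.23
Landed cost = invoice 87611.41 + 67188.23 = 154799.64

Total landed cost: AUD 154799.64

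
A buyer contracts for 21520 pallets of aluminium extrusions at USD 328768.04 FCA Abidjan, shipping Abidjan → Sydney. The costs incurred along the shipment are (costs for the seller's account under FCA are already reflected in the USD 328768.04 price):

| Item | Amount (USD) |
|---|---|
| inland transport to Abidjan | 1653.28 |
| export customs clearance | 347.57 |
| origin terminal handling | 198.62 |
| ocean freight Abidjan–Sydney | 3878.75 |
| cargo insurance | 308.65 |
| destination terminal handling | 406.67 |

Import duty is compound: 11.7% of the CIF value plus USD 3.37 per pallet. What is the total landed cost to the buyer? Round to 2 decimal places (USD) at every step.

FCA: the seller delivers export-cleared goods to the carrier; the buyer bears costs from that point.
Already in the invoice (seller's account under FCA): inland to port, export clearance — exclude.
CIF value = FCA price + origin terminal + freight + insurance = 328768.04 + 198.62 + 3878.75 + 308.65 = 333154.06
Ad valorem component: 333154.06 × 11.7% = 38979.03
Specific component: 21520 × 3.37 = 72522.40
Import duty = 38979.03 + 72522.40 = 111501.43
Buyer bears: origin terminal 198.62 + freight 3878.75 + insurance 308.65 + destination terminal 406.67 + duty 111501.43 = 116294.12
Landed cost = invoice 328768.04 + 116294.12 = 445062.16

Total landed cost: USD 445062.16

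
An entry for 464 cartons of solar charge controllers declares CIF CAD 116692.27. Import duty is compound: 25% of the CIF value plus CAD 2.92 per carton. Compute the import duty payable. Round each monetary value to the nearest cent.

Import duty: CAD 30527.95

Ad valorem component: 116692.27 × 25% = 29173.07
Specific component: 464 × 2.92 = 1354.88
Import duty = 29173.07 + 1354.88 = 30527.95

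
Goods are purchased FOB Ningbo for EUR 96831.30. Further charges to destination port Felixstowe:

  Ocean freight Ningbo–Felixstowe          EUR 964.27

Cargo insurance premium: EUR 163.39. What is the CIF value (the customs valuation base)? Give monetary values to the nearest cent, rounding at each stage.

CIF value: EUR 97958.96

CIF = FOB price + freight + insurance
CIF = 96831.30 + 964.27 + 163.39 = 97958.96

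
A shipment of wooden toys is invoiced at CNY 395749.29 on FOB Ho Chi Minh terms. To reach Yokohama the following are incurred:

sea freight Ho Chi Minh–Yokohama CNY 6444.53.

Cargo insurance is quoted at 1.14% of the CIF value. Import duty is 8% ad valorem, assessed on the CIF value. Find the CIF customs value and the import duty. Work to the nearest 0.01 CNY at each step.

CIF value: CNY 406831.70; import duty: CNY 32546.54

Let C be the CIF value. C = FOB price + freight + 1.14% × C
C − 1.14% × C = 395749.29 + 6444.53
0.9886 × C = 402193.82
C = 402193.82 / 0.9886 = 406831.70
Insurance premium = 1.14% × 406831.70 = 4637.88
Import duty = 406831.70 × 8% = 32546.54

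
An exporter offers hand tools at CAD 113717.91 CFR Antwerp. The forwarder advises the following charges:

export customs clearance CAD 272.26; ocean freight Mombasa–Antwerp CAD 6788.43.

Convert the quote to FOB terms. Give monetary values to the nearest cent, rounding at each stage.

Not relevant to the conversion: export clearance — on the seller under both CFR and FOB; already in the CFR price and stays in the FOB price.
From CFR to FOB, the seller no longer bears: freight.
FOB price = 113717.91 − 6788.43 = 106929.48

FOB price: CAD 106929.48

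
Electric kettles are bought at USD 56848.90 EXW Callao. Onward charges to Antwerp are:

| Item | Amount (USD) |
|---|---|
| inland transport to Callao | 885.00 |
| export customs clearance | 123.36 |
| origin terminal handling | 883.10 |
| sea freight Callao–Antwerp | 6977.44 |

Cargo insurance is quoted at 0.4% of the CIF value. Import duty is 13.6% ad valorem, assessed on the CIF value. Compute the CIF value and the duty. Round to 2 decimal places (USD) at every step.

Let C be the CIF value. C = EXW price + pre-shipment costs + freight + 0.4% × C
C − 0.4% × C = 56848.90 + 885.00 + 123.36 + 883.10 + 6977.44
0.996 × C = 65717.80
C = 65717.80 / 0.996 = 65981.73
Insurance premium = 0.4% × 65981.73 = 263.93
Import duty = 65981.73 × 13.6% = 8973.52

CIF value: USD 65981.73; import duty: USD 8973.52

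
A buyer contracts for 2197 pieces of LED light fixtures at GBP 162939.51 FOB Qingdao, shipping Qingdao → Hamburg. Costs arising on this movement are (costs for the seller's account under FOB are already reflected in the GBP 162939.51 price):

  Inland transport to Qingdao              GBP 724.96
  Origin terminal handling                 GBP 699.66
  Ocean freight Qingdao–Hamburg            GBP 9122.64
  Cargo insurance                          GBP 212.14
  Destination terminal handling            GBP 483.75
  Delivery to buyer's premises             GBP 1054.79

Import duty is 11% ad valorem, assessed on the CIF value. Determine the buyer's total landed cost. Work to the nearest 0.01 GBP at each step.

FOB: the seller bears costs until goods are on board at the origin port; the buyer bears freight, insurance and all costs thereafter.
Already in the invoice (seller's account under FOB): inland to port, origin terminal — exclude.
CIF value = FOB price + freight + insurance = 162939.51 + 9122.64 + 212.14 = 172274.29
Import duty = 172274.29 × 11% = 18950.17
Buyer bears: freight 9122.64 + insurance 212.14 + destination terminal 483.75 + delivery 1054.79 + duty 18950.17 = 29823.49
Landed cost = invoice 162939.51 + 29823.49 = 192763.00

Total landed cost: GBP 192763.00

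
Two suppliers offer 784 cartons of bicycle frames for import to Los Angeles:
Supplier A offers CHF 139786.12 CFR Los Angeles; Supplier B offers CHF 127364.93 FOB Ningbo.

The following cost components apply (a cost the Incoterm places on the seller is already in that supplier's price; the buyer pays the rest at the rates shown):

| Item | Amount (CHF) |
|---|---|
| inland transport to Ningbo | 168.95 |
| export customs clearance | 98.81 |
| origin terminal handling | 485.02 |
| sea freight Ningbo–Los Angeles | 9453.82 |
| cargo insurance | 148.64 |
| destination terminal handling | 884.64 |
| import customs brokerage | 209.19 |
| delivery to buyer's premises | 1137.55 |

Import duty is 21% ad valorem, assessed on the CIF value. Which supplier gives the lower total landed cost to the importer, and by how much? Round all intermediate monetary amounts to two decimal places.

Supplier A (CFR):
CIF value = CFR price + insurance = 139786.12 + 148.64 = 139934.76
Import duty = 139934.76 × 21% = 29386.30
Buyer bears (A): 148.64 + 884.64 + 209.19 + 1137.55 = 2380.02
Landed cost (A) = invoice 139786.12 + 2380.02 + duty 29386.30 = 171552.44
Supplier B (FOB):
CIF value = FOB price + freight + insurance = 127364.93 + 9453.82 + 148.64 = 136967.39
Import duty = 136967.39 × 21% = 28763.15
Buyer bears (B): 9453.82 + 148.64 + 884.64 + 209.19 + 1137.55 = 11833.84
Landed cost (B) = invoice 127364.93 + 11833.84 + duty 28763.15 = 167961.92
Difference = |171552.44 − 167961.92| = 3590.52

Supplier B is cheaper by CHF 3590.52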